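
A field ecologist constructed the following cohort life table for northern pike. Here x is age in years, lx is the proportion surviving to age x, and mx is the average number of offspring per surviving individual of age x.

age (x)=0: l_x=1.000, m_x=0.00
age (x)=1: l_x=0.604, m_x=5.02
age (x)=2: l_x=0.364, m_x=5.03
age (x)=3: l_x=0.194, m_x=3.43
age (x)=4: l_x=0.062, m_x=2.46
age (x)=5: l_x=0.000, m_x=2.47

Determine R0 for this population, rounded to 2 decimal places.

5.68

lx·mx by age: 0, 3.03208, 1.83092, 0.66542, 0.15252, 0
R0 = Σ lx·mx = 5.68094 → 5.68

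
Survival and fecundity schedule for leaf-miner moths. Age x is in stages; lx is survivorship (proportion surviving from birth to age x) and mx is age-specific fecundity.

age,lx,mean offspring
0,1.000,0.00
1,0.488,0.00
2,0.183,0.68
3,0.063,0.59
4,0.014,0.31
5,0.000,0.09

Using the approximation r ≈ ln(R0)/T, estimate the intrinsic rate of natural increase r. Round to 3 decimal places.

-0.789

R0 = Σ lx·mx = 0 + 0 + 0.12444 + 0.03717 + 0.00434 + 0 = 0.16595
Σ x·lx·mx = 0.37775; T = 0.37775/0.16595 = 2.27629…
r ≈ ln(R0)/T = ln(0.16595)/2.27629… = -0.78903… → -0.789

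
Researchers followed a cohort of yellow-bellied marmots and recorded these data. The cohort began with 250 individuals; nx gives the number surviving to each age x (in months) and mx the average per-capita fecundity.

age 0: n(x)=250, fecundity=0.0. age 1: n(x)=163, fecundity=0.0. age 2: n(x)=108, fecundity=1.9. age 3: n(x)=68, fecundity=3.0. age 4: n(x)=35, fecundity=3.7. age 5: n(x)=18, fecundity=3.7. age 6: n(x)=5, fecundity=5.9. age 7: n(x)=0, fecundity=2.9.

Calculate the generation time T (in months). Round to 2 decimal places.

3.23

lx = nx/n0 = nx/250: 1, 0.652, 0.432, 0.272, 0.14, 0.072, 0.02, 0
lx·mx: 0, 0, 0.8208, 0.816, 0.518, 0.2664, 0.118, 0 → R0 = 2.5392
x·lx·mx: 0, 0, 1.6416, 2.448, 2.072, 1.332, 0.708, 0 → Σ = 8.2016
T = 8.2016 / 2.5392 = 3.229994… → 3.23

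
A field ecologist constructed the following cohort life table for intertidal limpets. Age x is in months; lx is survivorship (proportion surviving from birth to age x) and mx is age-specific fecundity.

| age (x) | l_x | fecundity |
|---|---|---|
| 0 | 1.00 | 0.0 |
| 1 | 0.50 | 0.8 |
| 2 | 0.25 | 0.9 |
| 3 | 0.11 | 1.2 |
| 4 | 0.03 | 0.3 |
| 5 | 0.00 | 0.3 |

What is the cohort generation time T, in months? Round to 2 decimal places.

lx·mx: 0, 0.4, 0.225, 0.132, 0.009, 0 → R0 = 0.766
x·lx·mx: 0, 0.4, 0.45, 0.396, 0.036, 0 → Σ = 1.282
T = 1.282 / 0.766 = 1.673629… → 1.67

1.67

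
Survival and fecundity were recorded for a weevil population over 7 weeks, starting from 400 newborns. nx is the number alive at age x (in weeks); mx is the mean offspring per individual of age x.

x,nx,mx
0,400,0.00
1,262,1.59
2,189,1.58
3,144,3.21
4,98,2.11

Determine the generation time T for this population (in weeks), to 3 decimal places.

lx = nx/n0 = nx/400: 1, 0.655, 0.4725, 0.36, 0.245
lx·mx: 0, 1.04145, 0.74655, 1.1556, 0.51695 → R0 = 3.46055
x·lx·mx: 0, 1.04145, 1.4931, 3.4668, 2.0678 → Σ = 8.06915
T = 8.06915 / 3.46055 = 2.331754… → 2.332

2.332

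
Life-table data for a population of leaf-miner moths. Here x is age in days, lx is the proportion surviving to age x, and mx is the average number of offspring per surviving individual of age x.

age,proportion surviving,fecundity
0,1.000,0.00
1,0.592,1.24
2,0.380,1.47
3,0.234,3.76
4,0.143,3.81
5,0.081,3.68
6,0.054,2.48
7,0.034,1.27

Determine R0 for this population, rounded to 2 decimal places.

3.19

lx·mx by age: 0, 0.73408, 0.5586, 0.87984, 0.54483, 0.29808, 0.13392, 0.04318
R0 = Σ lx·mx = 3.19253 → 3.19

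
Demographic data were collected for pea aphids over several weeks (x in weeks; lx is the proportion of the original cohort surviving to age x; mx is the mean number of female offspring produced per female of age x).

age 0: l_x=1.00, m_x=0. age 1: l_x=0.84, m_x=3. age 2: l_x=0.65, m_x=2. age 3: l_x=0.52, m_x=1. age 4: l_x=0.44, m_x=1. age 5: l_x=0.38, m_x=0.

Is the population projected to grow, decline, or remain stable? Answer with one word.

growing

R0 = Σ lx·mx = 0 + 2.52 + 1.3 + 0.52 + 0.44 + 0 = 4.78
R0 > 1, so the population is growing.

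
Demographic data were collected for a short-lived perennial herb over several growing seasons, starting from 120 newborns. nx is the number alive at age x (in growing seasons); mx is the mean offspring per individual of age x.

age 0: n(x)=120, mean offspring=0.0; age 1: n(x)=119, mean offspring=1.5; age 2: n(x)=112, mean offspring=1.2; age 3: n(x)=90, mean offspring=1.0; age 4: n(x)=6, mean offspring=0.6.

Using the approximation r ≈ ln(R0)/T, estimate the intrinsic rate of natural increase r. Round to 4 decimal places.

0.6778

lx = nx/n0 = nx/120: 1, 0.99167…, 0.93333…, 0.75, 0.05
R0 = Σ lx·mx = 0 + 1.4875… + 1.12… + 0.75 + 0.03 = 3.3875…
Σ x·lx·mx = 6.0975…; T = 6.0975…/3.3875… = 1.8
r ≈ ln(R0)/T = ln(3.3875…)/1.8 = 0.677829… → 0.6778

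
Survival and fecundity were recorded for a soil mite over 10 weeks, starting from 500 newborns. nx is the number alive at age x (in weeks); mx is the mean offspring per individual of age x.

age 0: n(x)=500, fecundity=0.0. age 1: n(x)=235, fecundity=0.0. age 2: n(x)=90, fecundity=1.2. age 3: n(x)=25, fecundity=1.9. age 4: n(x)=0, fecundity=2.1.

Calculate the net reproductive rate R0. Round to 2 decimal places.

lx = nx/n0 = nx/500: 1, 0.47, 0.18, 0.05, 0
lx·mx by age: 0, 0, 0.216, 0.095, 0
R0 = Σ lx·mx = 0.311 → 0.31

0.31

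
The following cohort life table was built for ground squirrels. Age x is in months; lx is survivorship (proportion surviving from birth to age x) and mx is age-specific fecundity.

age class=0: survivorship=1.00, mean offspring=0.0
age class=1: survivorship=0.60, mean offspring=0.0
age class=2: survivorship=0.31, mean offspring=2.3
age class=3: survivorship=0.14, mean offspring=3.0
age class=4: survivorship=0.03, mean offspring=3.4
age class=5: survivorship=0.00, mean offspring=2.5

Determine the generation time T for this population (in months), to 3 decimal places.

lx·mx: 0, 0, 0.713, 0.42, 0.102, 0 → R0 = 1.235
x·lx·mx: 0, 0, 1.426, 1.26, 0.408, 0 → Σ = 3.094
T = 3.094 / 1.235 = 2.505263… → 2.505

2.505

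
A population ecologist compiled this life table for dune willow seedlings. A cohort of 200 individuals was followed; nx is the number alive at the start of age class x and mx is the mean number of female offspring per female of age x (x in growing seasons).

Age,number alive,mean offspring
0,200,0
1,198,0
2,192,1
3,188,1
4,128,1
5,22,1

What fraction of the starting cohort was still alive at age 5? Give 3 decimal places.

0.110

l_5 = n_5/n_0 = 22/200 = 0.11 → 0.110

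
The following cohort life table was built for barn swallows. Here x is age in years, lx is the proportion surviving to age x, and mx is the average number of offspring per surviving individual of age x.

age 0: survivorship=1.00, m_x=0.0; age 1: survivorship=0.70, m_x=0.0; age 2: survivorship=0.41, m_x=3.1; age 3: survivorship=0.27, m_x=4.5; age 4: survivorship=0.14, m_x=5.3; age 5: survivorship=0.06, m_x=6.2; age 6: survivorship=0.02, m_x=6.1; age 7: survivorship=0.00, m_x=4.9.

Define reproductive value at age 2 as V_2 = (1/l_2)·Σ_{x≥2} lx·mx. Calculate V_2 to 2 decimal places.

lx·mx for x ≥ 2: 1.271, 1.215, 0.742, 0.372, 0.122, 0 → sum = 3.722
V_2 = 3.722 / l_2 = 3.722 / 0.41 = 9.078049… → 9.08

9.08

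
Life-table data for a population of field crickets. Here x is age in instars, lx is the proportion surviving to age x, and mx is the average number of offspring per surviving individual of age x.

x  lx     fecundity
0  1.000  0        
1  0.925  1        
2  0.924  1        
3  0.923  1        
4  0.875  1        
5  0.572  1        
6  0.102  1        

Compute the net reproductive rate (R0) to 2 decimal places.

4.32

lx·mx by age: 0, 0.925, 0.924, 0.923, 0.875, 0.572, 0.102
R0 = Σ lx·mx = 4.321 → 4.32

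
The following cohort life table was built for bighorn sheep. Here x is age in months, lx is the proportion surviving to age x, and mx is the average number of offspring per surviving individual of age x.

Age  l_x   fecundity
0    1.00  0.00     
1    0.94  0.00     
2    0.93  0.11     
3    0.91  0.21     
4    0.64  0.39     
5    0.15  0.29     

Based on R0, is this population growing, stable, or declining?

declining

R0 = Σ lx·mx = 0 + 0 + 0.1023 + 0.1911 + 0.2496 + 0.0435 = 0.5865
R0 < 1, so the population is declining.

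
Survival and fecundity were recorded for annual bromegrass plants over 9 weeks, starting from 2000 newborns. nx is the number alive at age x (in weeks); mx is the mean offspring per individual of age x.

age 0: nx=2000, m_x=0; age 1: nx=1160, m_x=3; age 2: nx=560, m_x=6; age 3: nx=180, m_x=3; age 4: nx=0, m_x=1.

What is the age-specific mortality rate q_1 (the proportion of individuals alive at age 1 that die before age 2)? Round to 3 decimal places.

0.517

lx = nx/n0 = nx/2000: 1, 0.58, 0.28, 0.09, 0
q_1 = (l_1 − l_2) / l_1 = (0.58 − 0.28) / 0.58
     = 0.3 / 0.58 = 0.517241… → 0.517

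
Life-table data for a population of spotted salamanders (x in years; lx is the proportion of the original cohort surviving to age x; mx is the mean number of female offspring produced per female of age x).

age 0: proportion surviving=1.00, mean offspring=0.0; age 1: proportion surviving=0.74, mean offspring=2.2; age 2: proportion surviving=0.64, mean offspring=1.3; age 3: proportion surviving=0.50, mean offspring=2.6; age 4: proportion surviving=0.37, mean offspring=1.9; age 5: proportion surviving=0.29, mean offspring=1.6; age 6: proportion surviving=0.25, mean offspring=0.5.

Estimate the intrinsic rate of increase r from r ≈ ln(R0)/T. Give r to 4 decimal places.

0.6259

R0 = Σ lx·mx = 0 + 1.628 + 0.832 + 1.3 + 0.703 + 0.464 + 0.125 = 5.052
Σ x·lx·mx = 13.074; T = 13.074/5.052 = 2.58789…
r ≈ ln(R0)/T = ln(5.052)/2.58789… = 0.62591… → 0.6259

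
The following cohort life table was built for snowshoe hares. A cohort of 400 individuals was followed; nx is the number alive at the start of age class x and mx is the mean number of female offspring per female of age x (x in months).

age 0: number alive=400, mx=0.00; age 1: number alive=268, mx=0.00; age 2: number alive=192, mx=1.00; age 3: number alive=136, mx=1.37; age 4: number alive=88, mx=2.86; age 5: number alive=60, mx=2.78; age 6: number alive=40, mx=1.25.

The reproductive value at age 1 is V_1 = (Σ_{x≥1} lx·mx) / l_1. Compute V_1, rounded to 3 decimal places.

3.160

lx = nx/n0 = nx/400: 1, 0.67, 0.48, 0.34, 0.22, 0.15, 0.1
lx·mx for x ≥ 1: 0, 0.48, 0.4658, 0.6292, 0.417, 0.125 → sum = 2.117
V_1 = 2.117 / l_1 = 2.117 / 0.67 = 3.159701… → 3.160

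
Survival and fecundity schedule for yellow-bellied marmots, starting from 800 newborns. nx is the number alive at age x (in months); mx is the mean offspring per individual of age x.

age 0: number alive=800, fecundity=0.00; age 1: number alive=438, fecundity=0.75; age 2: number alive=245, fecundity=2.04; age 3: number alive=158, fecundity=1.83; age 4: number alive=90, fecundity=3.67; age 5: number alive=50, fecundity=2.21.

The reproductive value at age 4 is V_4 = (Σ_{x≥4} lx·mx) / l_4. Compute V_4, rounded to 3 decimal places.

4.898

lx = nx/n0 = nx/800: 1, 0.5475, 0.30625, 0.1975, 0.1125, 0.0625
lx·mx for x ≥ 4: 0.412875, 0.138125 → sum = 0.551
V_4 = 0.551 / l_4 = 0.551 / 0.1125 = 4.897778… → 4.898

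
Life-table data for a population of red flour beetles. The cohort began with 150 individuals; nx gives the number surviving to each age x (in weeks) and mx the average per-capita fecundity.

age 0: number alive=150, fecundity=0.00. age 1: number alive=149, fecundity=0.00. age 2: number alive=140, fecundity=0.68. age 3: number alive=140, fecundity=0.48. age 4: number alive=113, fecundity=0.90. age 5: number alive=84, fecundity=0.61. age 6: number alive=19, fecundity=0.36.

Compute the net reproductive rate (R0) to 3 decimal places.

lx = nx/n0 = nx/150: 1, 0.99333…, 0.93333…, 0.93333…, 0.75333…, 0.56, 0.12667…
lx·mx by age: 0, 0, 0.634667…, 0.448…, 0.678…, 0.3416, 0.0456…
R0 = Σ lx·mx = 2.147867… → 2.148

2.148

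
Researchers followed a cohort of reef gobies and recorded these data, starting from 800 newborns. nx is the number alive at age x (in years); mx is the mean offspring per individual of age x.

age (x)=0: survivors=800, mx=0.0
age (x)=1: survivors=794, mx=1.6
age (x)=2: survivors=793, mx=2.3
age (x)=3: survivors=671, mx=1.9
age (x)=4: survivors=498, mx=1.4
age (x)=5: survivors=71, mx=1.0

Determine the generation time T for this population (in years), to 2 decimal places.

lx = nx/n0 = nx/800: 1, 0.9925, 0.99125, 0.83875, 0.6225, 0.08875
lx·mx: 0, 1.588, 2.279875, 1.593625, 0.8715, 0.08875 → R0 = 6.42175
x·lx·mx: 0, 1.588, 4.55975, 4.780875, 3.486, 0.44375 → Σ = 14.858375
T = 14.858375 / 6.42175 = 2.313758… → 2.31

2.31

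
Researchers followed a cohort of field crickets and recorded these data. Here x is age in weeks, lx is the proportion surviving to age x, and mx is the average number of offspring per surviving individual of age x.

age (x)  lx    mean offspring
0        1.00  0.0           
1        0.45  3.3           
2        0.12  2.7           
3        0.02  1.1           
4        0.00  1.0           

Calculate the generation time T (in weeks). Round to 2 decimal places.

1.20

lx·mx: 0, 1.485, 0.324, 0.022, 0 → R0 = 1.831
x·lx·mx: 0, 1.485, 0.648, 0.066, 0 → Σ = 2.199
T = 2.199 / 1.831 = 1.200983… → 1.20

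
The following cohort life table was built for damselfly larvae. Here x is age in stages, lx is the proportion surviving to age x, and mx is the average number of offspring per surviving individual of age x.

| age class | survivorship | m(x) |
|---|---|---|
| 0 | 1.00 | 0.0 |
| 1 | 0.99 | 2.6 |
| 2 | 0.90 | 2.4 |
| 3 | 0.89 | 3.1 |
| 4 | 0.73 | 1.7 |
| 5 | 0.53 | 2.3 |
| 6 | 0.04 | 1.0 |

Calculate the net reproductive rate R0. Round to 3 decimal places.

9.993

lx·mx by age: 0, 2.574, 2.16, 2.759, 1.241, 1.219, 0.04
R0 = Σ lx·mx = 9.993 → 9.993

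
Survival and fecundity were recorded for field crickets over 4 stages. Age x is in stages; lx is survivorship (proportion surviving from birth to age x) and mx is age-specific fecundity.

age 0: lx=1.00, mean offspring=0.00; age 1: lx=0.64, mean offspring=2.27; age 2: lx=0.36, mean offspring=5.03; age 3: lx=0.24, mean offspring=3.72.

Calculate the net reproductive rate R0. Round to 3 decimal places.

lx·mx by age: 0, 1.4528, 1.8108, 0.8928
R0 = Σ lx·mx = 4.1564 → 4.156

4.156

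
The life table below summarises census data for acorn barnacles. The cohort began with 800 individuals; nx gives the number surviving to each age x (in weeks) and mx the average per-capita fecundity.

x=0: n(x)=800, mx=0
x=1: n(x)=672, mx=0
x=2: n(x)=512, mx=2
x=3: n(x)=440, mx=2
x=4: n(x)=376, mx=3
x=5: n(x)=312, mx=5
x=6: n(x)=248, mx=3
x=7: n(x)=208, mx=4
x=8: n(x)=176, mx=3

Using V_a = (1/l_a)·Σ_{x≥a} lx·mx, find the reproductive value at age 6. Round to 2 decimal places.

8.48

lx = nx/n0 = nx/800: 1, 0.84, 0.64, 0.55, 0.47, 0.39, 0.31, 0.26, 0.22
lx·mx for x ≥ 6: 0.93, 1.04, 0.66 → sum = 2.63
V_6 = 2.63 / l_6 = 2.63 / 0.31 = 8.483871… → 8.48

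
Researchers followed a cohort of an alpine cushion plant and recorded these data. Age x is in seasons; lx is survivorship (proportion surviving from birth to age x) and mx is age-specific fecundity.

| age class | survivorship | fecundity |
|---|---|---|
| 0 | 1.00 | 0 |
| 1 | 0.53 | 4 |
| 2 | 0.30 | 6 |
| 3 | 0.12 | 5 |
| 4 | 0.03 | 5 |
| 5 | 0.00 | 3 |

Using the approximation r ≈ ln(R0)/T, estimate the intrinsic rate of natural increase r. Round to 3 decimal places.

R0 = Σ lx·mx = 0 + 2.12 + 1.8 + 0.6 + 0.15 + 0 = 4.67
Σ x·lx·mx = 8.12; T = 8.12/4.67 = 1.73876…
r ≈ ln(R0)/T = ln(4.67)/1.73876… = 0.88636… → 0.886

0.886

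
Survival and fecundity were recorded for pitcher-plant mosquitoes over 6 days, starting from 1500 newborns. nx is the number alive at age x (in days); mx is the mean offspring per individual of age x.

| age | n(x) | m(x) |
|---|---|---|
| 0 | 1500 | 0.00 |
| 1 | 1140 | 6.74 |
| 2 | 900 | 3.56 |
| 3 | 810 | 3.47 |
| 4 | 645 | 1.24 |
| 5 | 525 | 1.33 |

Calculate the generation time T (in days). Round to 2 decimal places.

1.92

lx = nx/n0 = nx/1500: 1, 0.76, 0.6, 0.54, 0.43, 0.35
lx·mx: 0, 5.1224, 2.136, 1.8738, 0.5332, 0.4655 → R0 = 10.1309
x·lx·mx: 0, 5.1224, 4.272, 5.6214, 2.1328, 2.3275 → Σ = 19.4761
T = 19.4761 / 10.1309 = 1.922445… → 1.92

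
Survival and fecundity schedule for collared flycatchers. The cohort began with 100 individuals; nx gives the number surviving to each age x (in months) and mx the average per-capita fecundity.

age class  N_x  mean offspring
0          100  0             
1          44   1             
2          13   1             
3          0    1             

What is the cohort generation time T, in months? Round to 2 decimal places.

1.23

lx = nx/n0 = nx/100: 1, 0.44, 0.13, 0
lx·mx: 0, 0.44, 0.13, 0 → R0 = 0.57
x·lx·mx: 0, 0.44, 0.26, 0 → Σ = 0.7
T = 0.7 / 0.57 = 1.22807… → 1.23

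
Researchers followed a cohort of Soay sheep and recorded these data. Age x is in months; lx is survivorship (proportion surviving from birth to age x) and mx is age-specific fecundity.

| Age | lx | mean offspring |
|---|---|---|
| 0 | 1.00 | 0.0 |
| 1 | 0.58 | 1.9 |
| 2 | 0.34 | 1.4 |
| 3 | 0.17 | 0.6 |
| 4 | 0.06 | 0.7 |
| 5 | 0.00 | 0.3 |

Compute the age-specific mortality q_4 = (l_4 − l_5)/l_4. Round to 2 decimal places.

q_4 = (l_4 − l_5) / l_4 = (0.06 − 0) / 0.06
     = 0.06 / 0.06 = 1 → 1.00

1.00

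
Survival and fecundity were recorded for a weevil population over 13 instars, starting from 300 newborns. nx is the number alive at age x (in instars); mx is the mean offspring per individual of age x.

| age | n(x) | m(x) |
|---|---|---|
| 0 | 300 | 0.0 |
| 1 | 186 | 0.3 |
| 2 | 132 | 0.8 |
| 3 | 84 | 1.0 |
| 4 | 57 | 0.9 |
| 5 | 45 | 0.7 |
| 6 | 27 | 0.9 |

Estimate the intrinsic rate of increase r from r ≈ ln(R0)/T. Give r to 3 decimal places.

0.055

lx = nx/n0 = nx/300: 1, 0.62, 0.44, 0.28, 0.19, 0.15, 0.09
R0 = Σ lx·mx = 0 + 0.186 + 0.352 + 0.28 + 0.171 + 0.105 + 0.081 = 1.175
Σ x·lx·mx = 3.425; T = 3.425/1.175 = 2.91489…
r ≈ ln(R0)/T = ln(1.175)/2.91489… = 0.05533… → 0.055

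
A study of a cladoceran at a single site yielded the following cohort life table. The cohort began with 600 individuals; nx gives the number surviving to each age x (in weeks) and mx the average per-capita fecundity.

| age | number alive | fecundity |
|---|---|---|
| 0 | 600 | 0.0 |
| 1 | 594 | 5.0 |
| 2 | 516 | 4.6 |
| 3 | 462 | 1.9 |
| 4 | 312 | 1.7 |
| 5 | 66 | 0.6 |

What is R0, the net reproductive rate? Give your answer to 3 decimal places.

lx = nx/n0 = nx/600: 1, 0.99, 0.86, 0.77, 0.52, 0.11
lx·mx by age: 0, 4.95, 3.956, 1.463, 0.884, 0.066
R0 = Σ lx·mx = 11.319 → 11.319

11.319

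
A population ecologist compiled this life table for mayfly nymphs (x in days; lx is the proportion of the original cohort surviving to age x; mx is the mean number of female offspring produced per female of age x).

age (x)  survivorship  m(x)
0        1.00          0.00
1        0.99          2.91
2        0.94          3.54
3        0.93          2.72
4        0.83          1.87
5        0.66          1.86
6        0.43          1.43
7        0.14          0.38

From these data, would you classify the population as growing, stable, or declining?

R0 = Σ lx·mx = 0 + 2.8809 + 3.3276 + 2.5296 + 1.5521 + 1.2276 + 0.6149 + 0.0532 = 12.1859
R0 > 1, so the population is growing.

growing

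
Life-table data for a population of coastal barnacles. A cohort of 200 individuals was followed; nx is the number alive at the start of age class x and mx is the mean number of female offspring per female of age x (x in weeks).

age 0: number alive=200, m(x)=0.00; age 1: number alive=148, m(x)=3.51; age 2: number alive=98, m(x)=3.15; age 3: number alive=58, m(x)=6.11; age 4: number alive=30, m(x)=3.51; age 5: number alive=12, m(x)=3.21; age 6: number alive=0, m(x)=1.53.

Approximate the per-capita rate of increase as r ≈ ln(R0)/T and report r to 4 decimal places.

0.8918

lx = nx/n0 = nx/200: 1, 0.74, 0.49, 0.29, 0.15, 0.06, 0
R0 = Σ lx·mx = 0 + 2.5974 + 1.5435 + 1.7719 + 0.5265 + 0.1926 + 0 = 6.6319
Σ x·lx·mx = 14.0691; T = 14.0691/6.6319 = 2.12143…
r ≈ ln(R0)/T = ln(6.6319)/2.12143… = 0.891801… → 0.8918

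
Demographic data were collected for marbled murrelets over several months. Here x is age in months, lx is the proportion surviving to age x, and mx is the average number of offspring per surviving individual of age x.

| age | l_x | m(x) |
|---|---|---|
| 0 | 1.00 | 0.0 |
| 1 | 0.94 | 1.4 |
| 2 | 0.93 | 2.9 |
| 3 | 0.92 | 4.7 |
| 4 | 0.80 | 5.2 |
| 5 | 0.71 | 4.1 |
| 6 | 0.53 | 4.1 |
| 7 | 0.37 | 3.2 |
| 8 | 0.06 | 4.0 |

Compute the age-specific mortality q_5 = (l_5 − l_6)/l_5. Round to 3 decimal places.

0.254

q_5 = (l_5 − l_6) / l_5 = (0.71 − 0.53) / 0.71
     = 0.18 / 0.71 = 0.253521… → 0.254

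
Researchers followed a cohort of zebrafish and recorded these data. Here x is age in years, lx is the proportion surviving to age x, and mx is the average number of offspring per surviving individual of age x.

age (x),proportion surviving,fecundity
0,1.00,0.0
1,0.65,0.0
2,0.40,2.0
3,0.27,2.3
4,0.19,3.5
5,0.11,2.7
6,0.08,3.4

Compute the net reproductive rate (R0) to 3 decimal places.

lx·mx by age: 0, 0, 0.8, 0.621, 0.665, 0.297, 0.272
R0 = Σ lx·mx = 2.655 → 2.655

2.655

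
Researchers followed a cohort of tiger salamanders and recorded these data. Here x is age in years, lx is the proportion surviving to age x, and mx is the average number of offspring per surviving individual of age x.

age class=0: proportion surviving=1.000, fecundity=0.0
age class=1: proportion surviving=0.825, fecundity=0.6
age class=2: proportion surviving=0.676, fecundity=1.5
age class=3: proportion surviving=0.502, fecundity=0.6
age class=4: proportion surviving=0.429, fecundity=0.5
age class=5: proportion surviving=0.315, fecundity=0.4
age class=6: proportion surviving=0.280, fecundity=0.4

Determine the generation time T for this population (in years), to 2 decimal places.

2.47

lx·mx: 0, 0.495, 1.014, 0.3012, 0.2145, 0.126, 0.112 → R0 = 2.2627
x·lx·mx: 0, 0.495, 2.028, 0.9036, 0.858, 0.63, 0.672 → Σ = 5.5866
T = 5.5866 / 2.2627 = 2.468997… → 2.47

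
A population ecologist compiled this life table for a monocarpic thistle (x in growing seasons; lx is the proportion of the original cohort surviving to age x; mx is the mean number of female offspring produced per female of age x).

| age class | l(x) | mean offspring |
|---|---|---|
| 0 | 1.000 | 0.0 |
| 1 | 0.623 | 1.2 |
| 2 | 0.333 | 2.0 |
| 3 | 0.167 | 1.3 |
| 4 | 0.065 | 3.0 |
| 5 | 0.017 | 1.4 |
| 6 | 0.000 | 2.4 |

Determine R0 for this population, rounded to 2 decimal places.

lx·mx by age: 0, 0.7476, 0.666, 0.2171, 0.195, 0.0238, 0
R0 = Σ lx·mx = 1.8495 → 1.85

1.85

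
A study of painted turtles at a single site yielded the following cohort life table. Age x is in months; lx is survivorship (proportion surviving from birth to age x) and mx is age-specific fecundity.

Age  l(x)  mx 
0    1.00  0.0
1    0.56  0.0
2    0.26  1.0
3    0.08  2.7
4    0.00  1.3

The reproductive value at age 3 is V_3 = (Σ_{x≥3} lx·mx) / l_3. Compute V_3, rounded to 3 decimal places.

2.700

lx·mx for x ≥ 3: 0.216, 0 → sum = 0.216
V_3 = 0.216 / l_3 = 0.216 / 0.08 = 2.7 → 2.700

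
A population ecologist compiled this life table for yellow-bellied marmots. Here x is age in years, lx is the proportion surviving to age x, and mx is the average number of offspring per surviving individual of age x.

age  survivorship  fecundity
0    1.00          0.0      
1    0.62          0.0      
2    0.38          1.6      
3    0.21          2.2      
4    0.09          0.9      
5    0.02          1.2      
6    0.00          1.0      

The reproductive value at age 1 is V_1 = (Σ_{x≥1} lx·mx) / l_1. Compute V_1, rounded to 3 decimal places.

1.895

lx·mx for x ≥ 1: 0, 0.608, 0.462, 0.081, 0.024, 0 → sum = 1.175
V_1 = 1.175 / l_1 = 1.175 / 0.62 = 1.895161… → 1.895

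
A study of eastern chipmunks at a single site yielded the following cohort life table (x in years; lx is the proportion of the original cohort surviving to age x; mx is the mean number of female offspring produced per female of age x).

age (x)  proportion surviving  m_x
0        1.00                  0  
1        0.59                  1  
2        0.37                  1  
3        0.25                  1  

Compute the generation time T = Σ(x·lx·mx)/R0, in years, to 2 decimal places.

1.72

lx·mx: 0, 0.59, 0.37, 0.25 → R0 = 1.21
x·lx·mx: 0, 0.59, 0.74, 0.75 → Σ = 2.08
T = 2.08 / 1.21 = 1.719008… → 1.72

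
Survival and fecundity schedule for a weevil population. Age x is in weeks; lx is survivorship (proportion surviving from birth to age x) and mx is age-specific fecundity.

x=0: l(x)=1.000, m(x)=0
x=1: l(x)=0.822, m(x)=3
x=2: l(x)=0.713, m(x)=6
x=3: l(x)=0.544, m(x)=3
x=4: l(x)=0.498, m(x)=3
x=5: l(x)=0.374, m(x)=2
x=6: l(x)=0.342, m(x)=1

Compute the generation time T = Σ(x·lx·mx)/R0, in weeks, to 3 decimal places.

lx·mx: 0, 2.466, 4.278, 1.632, 1.494, 0.748, 0.342 → R0 = 10.96
x·lx·mx: 0, 2.466, 8.556, 4.896, 5.976, 3.74, 2.052 → Σ = 27.686
T = 27.686 / 10.96 = 2.526095… → 2.526

2.526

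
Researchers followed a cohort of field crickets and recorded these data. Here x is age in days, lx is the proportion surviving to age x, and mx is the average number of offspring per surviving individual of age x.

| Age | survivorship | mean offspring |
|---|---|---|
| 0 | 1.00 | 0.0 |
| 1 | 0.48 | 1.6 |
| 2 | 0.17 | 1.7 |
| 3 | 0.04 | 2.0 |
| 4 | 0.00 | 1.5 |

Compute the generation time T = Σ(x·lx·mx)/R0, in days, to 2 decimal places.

1.39

lx·mx: 0, 0.768, 0.289, 0.08, 0 → R0 = 1.137
x·lx·mx: 0, 0.768, 0.578, 0.24, 0 → Σ = 1.586
T = 1.586 / 1.137 = 1.394899… → 1.39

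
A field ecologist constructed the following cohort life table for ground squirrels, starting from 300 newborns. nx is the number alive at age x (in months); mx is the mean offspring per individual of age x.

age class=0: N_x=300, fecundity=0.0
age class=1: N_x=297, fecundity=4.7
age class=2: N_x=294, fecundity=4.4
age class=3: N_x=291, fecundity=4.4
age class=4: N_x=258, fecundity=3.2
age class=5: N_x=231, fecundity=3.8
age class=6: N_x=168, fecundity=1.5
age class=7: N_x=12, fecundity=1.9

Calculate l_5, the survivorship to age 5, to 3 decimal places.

0.770

l_5 = n_5/n_0 = 231/300 = 0.77 → 0.770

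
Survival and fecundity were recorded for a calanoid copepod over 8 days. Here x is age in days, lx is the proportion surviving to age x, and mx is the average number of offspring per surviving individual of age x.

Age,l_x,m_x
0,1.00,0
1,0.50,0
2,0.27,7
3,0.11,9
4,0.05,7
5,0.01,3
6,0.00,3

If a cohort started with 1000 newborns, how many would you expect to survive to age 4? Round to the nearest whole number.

50

Expected survivors = N0 · l_4 = 1000 × 0.05 = 50 → 50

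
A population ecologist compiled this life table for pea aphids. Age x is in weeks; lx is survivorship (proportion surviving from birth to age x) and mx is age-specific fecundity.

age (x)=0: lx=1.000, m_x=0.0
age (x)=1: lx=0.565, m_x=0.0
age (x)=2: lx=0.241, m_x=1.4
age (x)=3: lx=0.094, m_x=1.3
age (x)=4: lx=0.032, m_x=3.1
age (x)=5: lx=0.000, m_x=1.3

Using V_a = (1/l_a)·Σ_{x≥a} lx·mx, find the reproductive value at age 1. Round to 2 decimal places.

0.99

lx·mx for x ≥ 1: 0, 0.3374, 0.1222, 0.0992, 0 → sum = 0.5588
V_1 = 0.5588 / l_1 = 0.5588 / 0.565 = 0.989027… → 0.99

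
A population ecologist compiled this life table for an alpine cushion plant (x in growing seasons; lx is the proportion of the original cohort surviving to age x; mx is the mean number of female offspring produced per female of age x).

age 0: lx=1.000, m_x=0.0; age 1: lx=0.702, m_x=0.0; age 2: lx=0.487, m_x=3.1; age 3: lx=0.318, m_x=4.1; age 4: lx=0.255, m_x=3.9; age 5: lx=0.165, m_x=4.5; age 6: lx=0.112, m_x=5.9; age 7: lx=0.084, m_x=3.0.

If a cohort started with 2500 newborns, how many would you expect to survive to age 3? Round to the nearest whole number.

Expected survivors = N0 · l_3 = 2500 × 0.318 = 795 → 795

795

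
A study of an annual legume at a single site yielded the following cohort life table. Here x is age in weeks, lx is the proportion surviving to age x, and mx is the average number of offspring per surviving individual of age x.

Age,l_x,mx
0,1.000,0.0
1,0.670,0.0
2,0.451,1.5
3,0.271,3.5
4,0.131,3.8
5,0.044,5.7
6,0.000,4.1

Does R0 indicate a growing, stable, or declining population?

R0 = Σ lx·mx = 0 + 0 + 0.6765 + 0.9485 + 0.4978 + 0.2508 + 0 = 2.3736
R0 > 1, so the population is growing.

growing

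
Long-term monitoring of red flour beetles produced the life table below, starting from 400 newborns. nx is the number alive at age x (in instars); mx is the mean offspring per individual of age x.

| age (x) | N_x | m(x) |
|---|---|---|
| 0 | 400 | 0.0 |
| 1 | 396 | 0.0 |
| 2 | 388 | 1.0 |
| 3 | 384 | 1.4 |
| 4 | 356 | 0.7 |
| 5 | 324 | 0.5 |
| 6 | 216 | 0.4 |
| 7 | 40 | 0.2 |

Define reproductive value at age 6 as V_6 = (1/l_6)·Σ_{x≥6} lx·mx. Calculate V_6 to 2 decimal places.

0.44

lx = nx/n0 = nx/400: 1, 0.99, 0.97, 0.96, 0.89, 0.81, 0.54, 0.1
lx·mx for x ≥ 6: 0.216, 0.02 → sum = 0.236
V_6 = 0.236 / l_6 = 0.236 / 0.54 = 0.437037… → 0.44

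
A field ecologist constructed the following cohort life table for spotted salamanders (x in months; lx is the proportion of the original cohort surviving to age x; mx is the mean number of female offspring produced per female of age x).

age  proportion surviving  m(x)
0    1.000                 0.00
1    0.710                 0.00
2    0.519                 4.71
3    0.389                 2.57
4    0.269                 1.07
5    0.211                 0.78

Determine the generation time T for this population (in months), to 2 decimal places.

2.53

lx·mx: 0, 0, 2.44449, 0.99973, 0.28783, 0.16458 → R0 = 3.89663
x·lx·mx: 0, 0, 4.88898, 2.99919, 1.15132, 0.8229 → Σ = 9.86239
T = 9.86239 / 3.89663 = 2.531005… → 2.53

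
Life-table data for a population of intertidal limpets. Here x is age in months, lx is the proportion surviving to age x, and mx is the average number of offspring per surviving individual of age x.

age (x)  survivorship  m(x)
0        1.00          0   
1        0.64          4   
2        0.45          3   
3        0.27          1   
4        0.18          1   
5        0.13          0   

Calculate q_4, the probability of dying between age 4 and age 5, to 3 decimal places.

q_4 = (l_4 − l_5) / l_4 = (0.18 − 0.13) / 0.18
     = 0.05 / 0.18 = 0.277778… → 0.278

0.278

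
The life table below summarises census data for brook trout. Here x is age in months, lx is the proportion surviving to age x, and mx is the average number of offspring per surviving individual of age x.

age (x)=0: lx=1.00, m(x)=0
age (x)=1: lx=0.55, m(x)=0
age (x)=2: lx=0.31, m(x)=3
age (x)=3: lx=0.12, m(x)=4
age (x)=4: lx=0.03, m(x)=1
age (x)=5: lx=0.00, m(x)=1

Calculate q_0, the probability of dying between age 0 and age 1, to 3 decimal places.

0.450

q_0 = (l_0 − l_1) / l_0 = (1 − 0.55) / 1
     = 0.45 / 1 = 0.45 → 0.450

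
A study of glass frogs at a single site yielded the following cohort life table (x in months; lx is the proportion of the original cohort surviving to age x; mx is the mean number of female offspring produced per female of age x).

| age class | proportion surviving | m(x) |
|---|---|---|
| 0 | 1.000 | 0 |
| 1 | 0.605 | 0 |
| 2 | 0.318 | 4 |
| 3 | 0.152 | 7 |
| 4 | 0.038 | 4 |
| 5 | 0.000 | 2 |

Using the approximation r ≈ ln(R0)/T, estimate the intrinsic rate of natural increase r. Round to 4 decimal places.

R0 = Σ lx·mx = 0 + 0 + 1.272 + 1.064 + 0.152 + 0 = 2.488
Σ x·lx·mx = 6.344; T = 6.344/2.488 = 2.54984…
r ≈ ln(R0)/T = ln(2.488)/2.54984… = 0.357465… → 0.3575

0.3575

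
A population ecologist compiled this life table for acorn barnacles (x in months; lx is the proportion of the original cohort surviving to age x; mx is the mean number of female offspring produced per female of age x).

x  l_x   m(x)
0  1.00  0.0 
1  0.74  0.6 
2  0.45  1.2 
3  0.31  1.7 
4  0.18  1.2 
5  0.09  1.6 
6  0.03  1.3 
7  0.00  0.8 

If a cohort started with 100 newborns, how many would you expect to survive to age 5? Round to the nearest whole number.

Expected survivors = N0 · l_5 = 100 × 0.09 = 9 → 9

9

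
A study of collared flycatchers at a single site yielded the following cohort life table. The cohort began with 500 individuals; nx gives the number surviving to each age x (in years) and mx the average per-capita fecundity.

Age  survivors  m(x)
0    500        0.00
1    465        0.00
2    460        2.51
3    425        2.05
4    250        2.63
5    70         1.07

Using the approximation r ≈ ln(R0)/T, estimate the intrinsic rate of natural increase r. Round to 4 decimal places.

lx = nx/n0 = nx/500: 1, 0.93, 0.92, 0.85, 0.5, 0.14
R0 = Σ lx·mx = 0 + 0 + 2.3092 + 1.7425 + 1.315 + 0.1498 = 5.5165
Σ x·lx·mx = 15.8549; T = 15.8549/5.5165 = 2.87409…
r ≈ ln(R0)/T = ln(5.5165)/2.87409… = 0.594187… → 0.5942

0.5942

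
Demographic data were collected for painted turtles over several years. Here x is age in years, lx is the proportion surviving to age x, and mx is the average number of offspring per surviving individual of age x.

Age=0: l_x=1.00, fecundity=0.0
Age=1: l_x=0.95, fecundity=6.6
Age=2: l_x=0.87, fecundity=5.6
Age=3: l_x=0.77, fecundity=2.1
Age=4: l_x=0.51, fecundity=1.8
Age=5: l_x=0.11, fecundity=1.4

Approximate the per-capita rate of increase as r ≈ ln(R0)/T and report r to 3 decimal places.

R0 = Σ lx·mx = 0 + 6.27 + 4.872 + 1.617 + 0.918 + 0.154 = 13.831
Σ x·lx·mx = 25.307; T = 25.307/13.831 = 1.82973…
r ≈ ln(R0)/T = ln(13.831)/1.82973… = 1.43568… → 1.436

1.436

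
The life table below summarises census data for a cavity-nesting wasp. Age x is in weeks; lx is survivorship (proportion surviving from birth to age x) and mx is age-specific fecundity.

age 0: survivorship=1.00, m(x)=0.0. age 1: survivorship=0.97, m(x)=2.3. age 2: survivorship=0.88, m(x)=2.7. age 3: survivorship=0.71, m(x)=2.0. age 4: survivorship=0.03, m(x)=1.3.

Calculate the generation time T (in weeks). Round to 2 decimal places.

lx·mx: 0, 2.231, 2.376, 1.42, 0.039 → R0 = 6.066
x·lx·mx: 0, 2.231, 4.752, 4.26, 0.156 → Σ = 11.399
T = 11.399 / 6.066 = 1.879163… → 1.88

1.88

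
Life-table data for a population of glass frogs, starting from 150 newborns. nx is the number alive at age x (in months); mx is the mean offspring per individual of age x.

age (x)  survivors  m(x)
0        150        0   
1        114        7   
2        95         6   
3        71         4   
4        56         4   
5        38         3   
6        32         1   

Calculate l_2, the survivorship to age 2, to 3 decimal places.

l_2 = n_2/n_0 = 95/150 = 0.633333… → 0.633

0.633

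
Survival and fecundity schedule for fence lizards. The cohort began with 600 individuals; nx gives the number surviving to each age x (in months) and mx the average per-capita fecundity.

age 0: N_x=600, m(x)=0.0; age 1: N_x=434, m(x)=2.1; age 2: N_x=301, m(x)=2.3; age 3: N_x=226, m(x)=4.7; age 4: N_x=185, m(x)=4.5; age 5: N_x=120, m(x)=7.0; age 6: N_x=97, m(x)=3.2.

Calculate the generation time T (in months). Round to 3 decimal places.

lx = nx/n0 = nx/600: 1, 0.72333…, 0.50167…, 0.37667…, 0.30833…, 0.2, 0.16167…
lx·mx: 0, 1.519…, 1.153833…, 1.770333…, 1.3875…, 1.4, 0.517333… → R0 = 7.748…
x·lx·mx: 0, 1.519…, 2.307667…, 5.311…, 5.55…, 7, 3.104… → Σ = 24.791667…
T = 24.791667… / 7.748… = 3.19975… → 3.200

3.200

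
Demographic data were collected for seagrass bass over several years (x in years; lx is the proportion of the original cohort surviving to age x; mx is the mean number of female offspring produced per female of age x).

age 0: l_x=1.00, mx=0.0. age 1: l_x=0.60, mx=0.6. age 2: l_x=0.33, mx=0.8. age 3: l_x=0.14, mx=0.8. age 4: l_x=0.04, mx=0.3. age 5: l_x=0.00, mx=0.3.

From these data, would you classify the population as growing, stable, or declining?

R0 = Σ lx·mx = 0 + 0.36 + 0.264 + 0.112 + 0.012 + 0 = 0.748
R0 < 1, so the population is declining.

declining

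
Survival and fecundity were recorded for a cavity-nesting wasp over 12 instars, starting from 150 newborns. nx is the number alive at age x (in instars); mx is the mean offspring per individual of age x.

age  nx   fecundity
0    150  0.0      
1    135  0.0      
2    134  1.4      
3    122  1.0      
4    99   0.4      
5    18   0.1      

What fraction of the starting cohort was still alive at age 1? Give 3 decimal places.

0.900

l_1 = n_1/n_0 = 135/150 = 0.9 → 0.900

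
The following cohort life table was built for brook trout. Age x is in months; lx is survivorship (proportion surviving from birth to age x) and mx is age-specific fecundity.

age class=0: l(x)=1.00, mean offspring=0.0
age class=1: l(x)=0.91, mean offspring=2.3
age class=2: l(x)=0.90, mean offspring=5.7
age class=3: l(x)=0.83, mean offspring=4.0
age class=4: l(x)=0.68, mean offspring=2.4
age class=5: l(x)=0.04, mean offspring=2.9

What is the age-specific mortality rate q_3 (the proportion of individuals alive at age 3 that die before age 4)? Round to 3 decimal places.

q_3 = (l_3 − l_4) / l_3 = (0.83 − 0.68) / 0.83
     = 0.15 / 0.83 = 0.180723… → 0.181

0.181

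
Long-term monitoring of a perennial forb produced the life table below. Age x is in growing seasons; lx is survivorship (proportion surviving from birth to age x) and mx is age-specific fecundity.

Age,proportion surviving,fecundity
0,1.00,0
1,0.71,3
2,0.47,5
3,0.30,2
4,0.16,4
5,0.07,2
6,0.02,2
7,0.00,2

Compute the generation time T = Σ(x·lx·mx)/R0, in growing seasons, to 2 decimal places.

2.06

lx·mx: 0, 2.13, 2.35, 0.6, 0.64, 0.14, 0.04, 0 → R0 = 5.9
x·lx·mx: 0, 2.13, 4.7, 1.8, 2.56, 0.7, 0.24, 0 → Σ = 12.13
T = 12.13 / 5.9 = 2.055932… → 2.06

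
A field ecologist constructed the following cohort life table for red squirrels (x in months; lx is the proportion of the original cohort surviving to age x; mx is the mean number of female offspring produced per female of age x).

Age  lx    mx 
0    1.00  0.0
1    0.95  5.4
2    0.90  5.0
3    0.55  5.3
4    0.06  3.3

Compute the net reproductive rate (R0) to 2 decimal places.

lx·mx by age: 0, 5.13, 4.5, 2.915, 0.198
R0 = Σ lx·mx = 12.743 → 12.74

12.74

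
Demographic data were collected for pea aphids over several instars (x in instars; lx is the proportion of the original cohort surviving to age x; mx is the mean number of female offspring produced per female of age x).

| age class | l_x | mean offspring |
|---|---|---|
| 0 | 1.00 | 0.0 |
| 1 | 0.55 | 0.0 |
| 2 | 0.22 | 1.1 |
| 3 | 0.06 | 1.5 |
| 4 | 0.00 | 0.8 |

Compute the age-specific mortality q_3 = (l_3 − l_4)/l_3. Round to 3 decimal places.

1.000

q_3 = (l_3 − l_4) / l_3 = (0.06 − 0) / 0.06
     = 0.06 / 0.06 = 1 → 1.000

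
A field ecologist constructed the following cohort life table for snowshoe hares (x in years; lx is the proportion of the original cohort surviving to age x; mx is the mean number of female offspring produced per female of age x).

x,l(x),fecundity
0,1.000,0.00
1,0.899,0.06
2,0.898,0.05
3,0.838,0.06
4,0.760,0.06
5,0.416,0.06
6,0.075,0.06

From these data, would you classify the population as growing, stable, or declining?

declining

R0 = Σ lx·mx = 0 + 0.05394 + 0.0449 + 0.05028 + 0.0456 + 0.02496 + 0.0045 = 0.22418
R0 < 1, so the population is declining.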